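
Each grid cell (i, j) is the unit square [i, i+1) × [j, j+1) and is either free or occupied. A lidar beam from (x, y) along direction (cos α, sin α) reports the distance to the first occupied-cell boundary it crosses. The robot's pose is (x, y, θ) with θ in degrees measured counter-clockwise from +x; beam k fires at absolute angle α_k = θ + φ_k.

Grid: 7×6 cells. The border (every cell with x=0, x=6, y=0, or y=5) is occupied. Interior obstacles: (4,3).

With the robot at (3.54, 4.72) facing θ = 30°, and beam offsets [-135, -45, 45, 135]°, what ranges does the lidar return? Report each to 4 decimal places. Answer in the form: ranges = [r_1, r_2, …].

beam 1: φ=-135°, α=255°
  d=(-0.2588,-0.9659)  start (3,4)  tX=2.0864 tY=0.7454  stride 1/|dx|=3.8637 1/|dy|=1.0353
    cross y-line → (3,3), t=0.7454
    cross y-line → (3,2), t=1.7807
    cross x-line → (2,2), t=2.0864
    cross y-line → (2,1), t=2.8160
    cross y-line → (2,0), t=3.8512 (wall)
  → r_1 = 3.8512
beam 2: φ=-45°, α=345°
  d=(0.9659,-0.2588)  start (3,4)  tX=0.4762 tY=2.7819  stride 1/|dx|=1.0353 1/|dy|=3.8637
    cross x-line → (4,4), t=0.4762
    cross x-line → (5,4), t=1.5115
    cross x-line → (6,4), t=2.5468 (wall)
  → r_2 = 2.5468
beam 3: φ=45°, α=75°
  d=(0.2588,0.9659)  start (3,4)  tX=1.7773 tY=0.2899  stride 1/|dx|=3.8637 1/|dy|=1.0353
    cross y-line → (3,5), t=0.2899 (wall)
  → r_3 = 0.2899
beam 4: φ=135°, α=165°
  d=(-0.9659,0.2588)  start (3,4)  tX=0.5590 tY=1.0818  stride 1/|dx|=1.0353 1/|dy|=3.8637
    cross x-line → (2,4), t=0.5590
    cross y-line → (2,5), t=1.0818 (wall)
  → r_4 = 1.0818

ranges = [3.8512, 2.5468, 0.2899, 1.0818]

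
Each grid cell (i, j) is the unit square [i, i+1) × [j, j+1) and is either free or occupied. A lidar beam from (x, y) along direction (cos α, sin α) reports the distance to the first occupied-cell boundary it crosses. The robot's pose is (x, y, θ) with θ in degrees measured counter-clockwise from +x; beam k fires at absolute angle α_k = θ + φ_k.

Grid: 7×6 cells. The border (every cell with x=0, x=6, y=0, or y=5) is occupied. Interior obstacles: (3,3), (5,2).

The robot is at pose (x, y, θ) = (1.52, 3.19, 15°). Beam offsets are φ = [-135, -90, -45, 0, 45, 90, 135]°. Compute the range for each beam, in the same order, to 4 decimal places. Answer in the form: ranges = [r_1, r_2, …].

beam 1: φ=-135°, α=240°
  direction (-0.5000, -0.8660); cell (1,3); t to first gridline: x 1.0400, y 0.2194 (then +2.0000 / +1.1547)
    (1,2) via y @ 0.2194
    (0,2) via x @ 1.0400  # hit
  → r_1 = 1.0400
beam 2: φ=-90°, α=285°
  direction (0.2588, -0.9659); cell (1,3); t to first gridline: x 1.8546, y 0.1967 (then +3.8637 / +1.0353)
    (1,2) via y @ 0.1967
    (1,1) via y @ 1.2320
    (2,1) via x @ 1.8546
    (2,0) via y @ 2.2673  # hit
  → r_2 = 2.2673
beam 3: φ=-45°, α=330°
  direction (0.8660, -0.5000); cell (1,3); t to first gridline: x 0.5543, y 0.3800 (then +1.1547 / +2.0000)
    (1,2) via y @ 0.3800
    (2,2) via x @ 0.5543
    (3,2) via x @ 1.7090
    (3,1) via y @ 2.3800
    (4,1) via x @ 2.8637
    (5,1) via x @ 4.0184
    (5,0) via y @ 4.3800  # hit
  → r_3 = 4.3800
beam 4: φ=0°, α=15°
  direction (0.9659, 0.2588); cell (1,3); t to first gridline: x 0.4969, y 3.1296 (then +1.0353 / +3.8637)
    (2,3) via x @ 0.4969
    (3,3) via x @ 1.5322  # hit
  → r_4 = 1.5322
beam 5: φ=45°, α=60°
  direction (0.5000, 0.8660); cell (1,3); t to first gridline: x 0.9600, y 0.9353 (then +2.0000 / +1.1547)
    (1,4) via y @ 0.9353
    (2,4) via x @ 0.9600
    (2,5) via y @ 2.0900  # hit
  → r_5 = 2.0900
beam 6: φ=90°, α=105°
  direction (-0.2588, 0.9659); cell (1,3); t to first gridline: x 2.0091, y 0.8386 (then +3.8637 / +1.0353)
    (1,4) via y @ 0.8386
    (1,5) via y @ 1.8738  # hit
  → r_6 = 1.8738
beam 7: φ=135°, α=150°
  direction (-0.8660, 0.5000); cell (1,3); t to first gridline: x 0.6004, y 1.6200 (then +1.1547 / +2.0000)
    (0,3) via x @ 0.6004  # hit
  → r_7 = 0.6004

ranges = [1.0400, 2.2673, 4.3800, 1.5322, 2.0900, 1.8738, 0.6004]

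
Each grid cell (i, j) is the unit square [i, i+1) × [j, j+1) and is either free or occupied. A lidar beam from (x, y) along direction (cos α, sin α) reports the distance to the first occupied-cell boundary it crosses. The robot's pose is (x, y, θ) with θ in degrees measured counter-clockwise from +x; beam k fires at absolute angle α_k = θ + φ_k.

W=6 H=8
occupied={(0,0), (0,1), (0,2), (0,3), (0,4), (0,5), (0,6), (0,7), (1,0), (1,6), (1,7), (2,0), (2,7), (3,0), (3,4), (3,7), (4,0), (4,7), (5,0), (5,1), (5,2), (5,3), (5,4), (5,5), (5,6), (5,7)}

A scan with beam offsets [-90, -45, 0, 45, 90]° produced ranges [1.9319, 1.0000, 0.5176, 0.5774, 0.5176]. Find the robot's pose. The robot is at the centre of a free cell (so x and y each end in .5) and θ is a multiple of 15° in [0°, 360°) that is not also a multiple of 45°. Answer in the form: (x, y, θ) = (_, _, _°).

Candidates: 22 free-cell centres × 16 headings = 352 poses. Raycast each; keep the one whose scan matches to 4 dp.
  (1.5, 1.5, 195°): beam 2 = 0.5774 ≠ 1.0000 ✗
  (2.5, 5.5, 330°): beam 1 = 3.0000 ≠ 1.9319 ✗
  (4.5, 4.5, 60°): beam 1 = 0.5774 ≠ 1.9319 ✗
  (4.5, 5.5, 330°): beam 1 = 1.0000 ≠ 1.9319 ✗
  …
  (4.5, 6.5, 345°): r_1=1.9319, r_2=1.0000, r_3=0.5176, r_4=0.5774, r_5=0.5176 — all match ✓
Unique over the lattice → pose = (4.5, 6.5, 345°).

(x, y, θ) = (4.5, 6.5, 345°)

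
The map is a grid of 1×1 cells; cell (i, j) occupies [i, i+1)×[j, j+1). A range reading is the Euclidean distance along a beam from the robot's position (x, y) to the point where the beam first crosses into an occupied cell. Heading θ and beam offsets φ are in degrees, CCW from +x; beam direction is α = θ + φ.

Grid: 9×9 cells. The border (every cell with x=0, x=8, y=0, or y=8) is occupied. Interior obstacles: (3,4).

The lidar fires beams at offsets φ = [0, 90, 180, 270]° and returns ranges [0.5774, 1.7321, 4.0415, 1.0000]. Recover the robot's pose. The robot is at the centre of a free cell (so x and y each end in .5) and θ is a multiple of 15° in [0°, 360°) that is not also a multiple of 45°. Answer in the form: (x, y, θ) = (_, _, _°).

Enumerate (i+0.5, j+0.5, θ) over the 48 free cells and 16 admissible headings. For each, cast all 4 beams and compare to the given ranges.
  (6.5, 7.5, 345°): beam 1 = 1.5529 ≠ 0.5774 ✗
  (1.5, 2.5, 105°): beam 1 = 1.9319 ≠ 0.5774 ✗
  (2.5, 5.5, 255°): beam 1 = 4.6587 ≠ 0.5774 ✗
  (1.5, 4.5, 240°): beam 1 = 1.0000 ≠ 0.5774 ✗
  …
  (7.5, 6.5, 30°): r_1=0.5774, r_2=1.7321, r_3=4.0415, r_4=1.0000 — all match ✓
Unique over the lattice → pose = (7.5, 6.5, 30°).

(x, y, θ) = (7.5, 6.5, 30°)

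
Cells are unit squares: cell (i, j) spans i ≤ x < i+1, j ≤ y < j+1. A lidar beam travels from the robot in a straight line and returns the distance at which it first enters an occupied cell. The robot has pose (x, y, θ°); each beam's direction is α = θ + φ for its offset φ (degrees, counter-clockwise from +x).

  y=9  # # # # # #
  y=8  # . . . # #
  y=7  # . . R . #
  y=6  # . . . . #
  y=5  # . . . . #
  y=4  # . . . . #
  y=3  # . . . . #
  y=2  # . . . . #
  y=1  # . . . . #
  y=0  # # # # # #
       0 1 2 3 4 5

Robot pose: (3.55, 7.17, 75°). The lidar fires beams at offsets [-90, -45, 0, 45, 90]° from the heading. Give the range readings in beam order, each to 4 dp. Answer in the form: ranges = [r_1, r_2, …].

ranges = [1.5012, 1.6600, 1.7387, 2.1131, 2.6400]

beam 1: φ=-90°, α=345°
  direction (0.9659, -0.2588); cell (3,7); t to first gridline: x 0.4659, y 0.6568 (then +1.0353 / +3.8637)
    (4,7) via x @ 0.4659
    (4,6) via y @ 0.6568
    (5,6) via x @ 1.5012  # hit
  → r_1 = 1.5012
beam 2: φ=-45°, α=30°
  direction (0.8660, 0.5000); cell (3,7); t to first gridline: x 0.5196, y 1.6600 (then +1.1547 / +2.0000)
    (4,7) via x @ 0.5196
    (4,8) via y @ 1.6600  # hit
  → r_2 = 1.6600
beam 3: φ=0°, α=75°
  direction (0.2588, 0.9659); cell (3,7); t to first gridline: x 1.7387, y 0.8593 (then +3.8637 / +1.0353)
    (3,8) via y @ 0.8593
    (4,8) via x @ 1.7387  # hit
  → r_3 = 1.7387
beam 4: φ=45°, α=120°
  direction (-0.5000, 0.8660); cell (3,7); t to first gridline: x 1.1000, y 0.9584 (then +2.0000 / +1.1547)
    (3,8) via y @ 0.9584
    (2,8) via x @ 1.1000
    (2,9) via y @ 2.1131  # hit
  → r_4 = 2.1131
beam 5: φ=90°, α=165°
  direction (-0.9659, 0.2588); cell (3,7); t to first gridline: x 0.5694, y 3.2069 (then +1.0353 / +3.8637)
    (2,7) via x @ 0.5694
    (1,7) via x @ 1.6047
    (0,7) via x @ 2.6400  # hit
  → r_5 = 2.6400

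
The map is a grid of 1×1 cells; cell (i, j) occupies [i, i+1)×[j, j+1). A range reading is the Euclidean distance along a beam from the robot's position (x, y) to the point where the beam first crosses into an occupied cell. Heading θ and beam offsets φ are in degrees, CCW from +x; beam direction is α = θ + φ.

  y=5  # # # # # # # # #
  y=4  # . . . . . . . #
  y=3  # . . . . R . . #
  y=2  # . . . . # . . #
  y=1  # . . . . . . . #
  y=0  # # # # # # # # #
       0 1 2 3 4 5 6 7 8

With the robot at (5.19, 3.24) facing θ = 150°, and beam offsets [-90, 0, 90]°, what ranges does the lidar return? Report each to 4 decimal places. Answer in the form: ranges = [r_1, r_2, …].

beam 1: φ=-90°, α=60°
  d=(0.5000,0.8660)  start (5,3)  tX=1.6200 tY=0.8776  stride 1/|dx|=2.0000 1/|dy|=1.1547
    cross y-line → (5,4), t=0.8776
    cross x-line → (6,4), t=1.6200
    cross y-line → (6,5), t=2.0323 (wall)
  → r_1 = 2.0323
beam 2: φ=0°, α=150°
  d=(-0.8660,0.5000)  start (5,3)  tX=0.2194 tY=1.5200  stride 1/|dx|=1.1547 1/|dy|=2.0000
    cross x-line → (4,3), t=0.2194
    cross x-line → (3,3), t=1.3741
    cross y-line → (3,4), t=1.5200
    cross x-line → (2,4), t=2.5288
    cross y-line → (2,5), t=3.5200 (wall)
  → r_2 = 3.5200
beam 3: φ=90°, α=240°
  d=(-0.5000,-0.8660)  start (5,3)  tX=0.3800 tY=0.2771  stride 1/|dx|=2.0000 1/|dy|=1.1547
    cross y-line → (5,2), t=0.2771 (wall)
  → r_3 = 0.2771

ranges = [2.0323, 3.5200, 0.2771]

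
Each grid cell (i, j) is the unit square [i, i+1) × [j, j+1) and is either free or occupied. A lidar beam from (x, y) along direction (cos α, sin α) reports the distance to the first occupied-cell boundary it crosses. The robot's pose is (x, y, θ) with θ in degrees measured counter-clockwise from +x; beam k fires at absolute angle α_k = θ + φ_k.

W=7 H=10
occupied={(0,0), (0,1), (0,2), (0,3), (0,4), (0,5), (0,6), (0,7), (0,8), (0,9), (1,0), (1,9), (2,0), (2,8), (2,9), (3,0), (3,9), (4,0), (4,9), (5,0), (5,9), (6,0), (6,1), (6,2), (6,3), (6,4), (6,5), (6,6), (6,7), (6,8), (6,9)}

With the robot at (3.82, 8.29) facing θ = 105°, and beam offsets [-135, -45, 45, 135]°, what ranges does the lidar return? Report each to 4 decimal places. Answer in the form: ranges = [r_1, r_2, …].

beam 1: φ=-135°, α=330°
  cosα=0.8660 sinα=-0.5000 | (3,8) | tMaxX 0.2078 tMaxY 0.5800 | tΔX 1.1547 tΔY 2.0000
    t=0.2078 [x] (4,8)
    t=0.5800 [y] (4,7)
    t=1.3625 [x] (5,7)
    t=2.5172 [x] (6,7) — stop
  → r_1 = 2.5172
beam 2: φ=-45°, α=60°
  cosα=0.5000 sinα=0.8660 | (3,8) | tMaxX 0.3600 tMaxY 0.8198 | tΔX 2.0000 tΔY 1.1547
    t=0.3600 [x] (4,8)
    t=0.8198 [y] (4,9) — stop
  → r_2 = 0.8198
beam 3: φ=45°, α=150°
  cosα=-0.8660 sinα=0.5000 | (3,8) | tMaxX 0.9469 tMaxY 1.4200 | tΔX 1.1547 tΔY 2.0000
    t=0.9469 [x] (2,8) — stop
  → r_3 = 0.9469
beam 4: φ=135°, α=240°
  cosα=-0.5000 sinα=-0.8660 | (3,8) | tMaxX 1.6400 tMaxY 0.3349 | tΔX 2.0000 tΔY 1.1547
    t=0.3349 [y] (3,7)
    t=1.4896 [y] (3,6)
    t=1.6400 [x] (2,6)
    t=2.6443 [y] (2,5)
    t=3.6400 [x] (1,5)
    t=3.7990 [y] (1,4)
    t=4.9537 [y] (1,3)
    t=5.6400 [x] (0,3) — stop
  → r_4 = 5.6400

ranges = [2.5172, 0.8198, 0.9469, 5.6400]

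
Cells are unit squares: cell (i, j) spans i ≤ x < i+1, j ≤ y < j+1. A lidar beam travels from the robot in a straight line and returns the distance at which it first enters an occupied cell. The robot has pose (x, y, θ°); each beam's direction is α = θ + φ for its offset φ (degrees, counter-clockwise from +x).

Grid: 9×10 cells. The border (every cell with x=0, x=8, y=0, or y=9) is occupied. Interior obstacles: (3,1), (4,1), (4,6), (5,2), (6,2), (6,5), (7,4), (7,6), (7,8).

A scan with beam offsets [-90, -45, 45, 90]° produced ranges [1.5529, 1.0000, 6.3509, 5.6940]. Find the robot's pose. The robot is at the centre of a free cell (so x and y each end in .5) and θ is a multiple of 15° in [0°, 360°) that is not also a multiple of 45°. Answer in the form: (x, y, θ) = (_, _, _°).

The pose lattice has 47·16 = 752 candidates. Test each by forward raycasting.
  (3.5, 8.5, 60°): beam 1 = 4.0415 ≠ 1.5529 ✗
  (1.5, 8.5, 255°): beam 1 = 0.5176 ≠ 1.5529 ✗
  (2.5, 4.5, 150°): beam 1 = 5.1962 ≠ 1.5529 ✗
  (1.5, 8.5, 195°): beam 1 = 0.5176 ≠ 1.5529 ✗
  …
  (6.5, 3.5, 105°): r_1=1.5529, r_2=1.0000, r_3=6.3509, r_4=5.6940 — all match ✓
Only this pose fits every beam.

(x, y, θ) = (6.5, 3.5, 105°)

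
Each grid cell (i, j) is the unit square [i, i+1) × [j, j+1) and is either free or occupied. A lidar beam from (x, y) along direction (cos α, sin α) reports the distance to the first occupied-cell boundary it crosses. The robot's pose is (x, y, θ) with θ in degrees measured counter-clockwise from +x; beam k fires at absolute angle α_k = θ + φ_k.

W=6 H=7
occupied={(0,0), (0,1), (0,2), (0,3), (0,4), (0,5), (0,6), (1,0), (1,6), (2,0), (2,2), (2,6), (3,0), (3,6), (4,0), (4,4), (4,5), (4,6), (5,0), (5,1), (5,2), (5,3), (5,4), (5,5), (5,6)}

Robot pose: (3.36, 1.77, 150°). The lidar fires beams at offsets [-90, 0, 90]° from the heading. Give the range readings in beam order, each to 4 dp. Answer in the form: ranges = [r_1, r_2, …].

ranges = [2.5750, 0.4600, 0.8891]

beam 1: φ=-90°, α=60°
  dir = (cos 60°, sin 60°) = (0.5000, 0.8660); from cell (3,1)
  next x-line at t=1.2800, next y-line at t=0.2656; Δt_x=2.0000, Δt_y=1.1547
    y: enter (3,2) at t=0.2656
    x: enter (4,2) at t=1.2800
    y: enter (4,3) at t=1.4203
    y: enter (4,4) at t=2.5750 ← occupied
  → r_1 = 2.5750
beam 2: φ=0°, α=150°
  dir = (cos 150°, sin 150°) = (-0.8660, 0.5000); from cell (3,1)
  next x-line at t=0.4157, next y-line at t=0.4600; Δt_x=1.1547, Δt_y=2.0000
    x: enter (2,1) at t=0.4157
    y: enter (2,2) at t=0.4600 ← occupied
  → r_2 = 0.4600
beam 3: φ=90°, α=240°
  dir = (cos 240°, sin 240°) = (-0.5000, -0.8660); from cell (3,1)
  next x-line at t=0.7200, next y-line at t=0.8891; Δt_x=2.0000, Δt_y=1.1547
    x: enter (2,1) at t=0.7200
    y: enter (2,0) at t=0.8891 ← occupied
  → r_3 = 0.8891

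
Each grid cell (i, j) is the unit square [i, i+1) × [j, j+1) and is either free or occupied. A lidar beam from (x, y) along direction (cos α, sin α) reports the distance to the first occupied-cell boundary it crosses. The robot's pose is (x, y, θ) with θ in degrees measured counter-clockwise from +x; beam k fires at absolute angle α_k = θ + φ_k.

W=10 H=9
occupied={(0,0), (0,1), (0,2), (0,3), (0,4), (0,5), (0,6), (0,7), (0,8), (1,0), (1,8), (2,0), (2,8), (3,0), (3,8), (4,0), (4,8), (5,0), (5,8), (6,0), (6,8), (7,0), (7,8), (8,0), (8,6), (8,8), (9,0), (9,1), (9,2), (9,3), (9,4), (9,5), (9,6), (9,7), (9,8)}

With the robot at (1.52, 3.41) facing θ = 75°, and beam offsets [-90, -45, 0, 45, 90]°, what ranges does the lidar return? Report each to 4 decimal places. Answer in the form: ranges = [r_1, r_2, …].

beam 1: φ=-90°, α=345°
  d=(0.9659,-0.2588)  start (1,3)  tX=0.4969 tY=1.5841  stride 1/|dx|=1.0353 1/|dy|=3.8637
    cross x-line → (2,3), t=0.4969
    cross x-line → (3,3), t=1.5322
    cross y-line → (3,2), t=1.5841
    cross x-line → (4,2), t=2.5675
    cross x-line → (5,2), t=3.6028
    cross x-line → (6,2), t=4.6380
    cross y-line → (6,1), t=5.4478
    cross x-line → (7,1), t=5.6733
    cross x-line → (8,1), t=6.7086
    cross x-line → (9,1), t=7.7439 (wall)
  → r_1 = 7.7439
beam 2: φ=-45°, α=30°
  d=(0.8660,0.5000)  start (1,3)  tX=0.5543 tY=1.1800  stride 1/|dx|=1.1547 1/|dy|=2.0000
    cross x-line → (2,3), t=0.5543
    cross y-line → (2,4), t=1.1800
    cross x-line → (3,4), t=1.7090
    cross x-line → (4,4), t=2.8637
    cross y-line → (4,5), t=3.1800
    cross x-line → (5,5), t=4.0184
    cross x-line → (6,5), t=5.1731
    cross y-line → (6,6), t=5.1800
    cross x-line → (7,6), t=6.3278
    cross y-line → (7,7), t=7.1800
    cross x-line → (8,7), t=7.4825
    cross x-line → (9,7), t=8.6372 (wall)
  → r_2 = 8.6372
beam 3: φ=0°, α=75°
  d=(0.2588,0.9659)  start (1,3)  tX=1.8546 tY=0.6108  stride 1/|dx|=3.8637 1/|dy|=1.0353
    cross y-line → (1,4), t=0.6108
    cross y-line → (1,5), t=1.6461
    cross x-line → (2,5), t=1.8546
    cross y-line → (2,6), t=2.6814
    cross y-line → (2,7), t=3.7166
    cross y-line → (2,8), t=4.7519 (wall)
  → r_3 = 4.7519
beam 4: φ=45°, α=120°
  d=(-0.5000,0.8660)  start (1,3)  tX=1.0400 tY=0.6813  stride 1/|dx|=2.0000 1/|dy|=1.1547
    cross y-line → (1,4), t=0.6813
    cross x-line → (0,4), t=1.0400 (wall)
  → r_4 = 1.0400
beam 5: φ=90°, α=165°
  d=(-0.9659,0.2588)  start (1,3)  tX=0.5383 tY=2.2796  stride 1/|dx|=1.0353 1/|dy|=3.8637
    cross x-line → (0,3), t=0.5383 (wall)
  → r_5 = 0.5383

ranges = [7.7439, 8.6372, 4.7519, 1.0400, 0.5383]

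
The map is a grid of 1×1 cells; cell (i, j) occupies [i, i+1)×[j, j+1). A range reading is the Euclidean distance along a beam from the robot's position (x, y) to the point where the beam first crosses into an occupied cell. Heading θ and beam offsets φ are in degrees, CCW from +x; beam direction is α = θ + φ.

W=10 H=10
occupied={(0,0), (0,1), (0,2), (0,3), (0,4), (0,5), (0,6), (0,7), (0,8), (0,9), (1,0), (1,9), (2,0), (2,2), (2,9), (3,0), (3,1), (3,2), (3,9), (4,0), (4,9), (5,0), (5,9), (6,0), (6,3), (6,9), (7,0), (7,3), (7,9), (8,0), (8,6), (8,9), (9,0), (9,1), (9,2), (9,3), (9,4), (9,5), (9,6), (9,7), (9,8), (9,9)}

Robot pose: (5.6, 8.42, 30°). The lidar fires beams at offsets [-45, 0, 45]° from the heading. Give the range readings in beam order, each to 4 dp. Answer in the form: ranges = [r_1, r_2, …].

beam 1: φ=-45°, α=345°
  direction (0.9659, -0.2588); cell (5,8); t to first gridline: x 0.4141, y 1.6228 (then +1.0353 / +3.8637)
    (6,8) via x @ 0.4141
    (7,8) via x @ 1.4494
    (7,7) via y @ 1.6228
    (8,7) via x @ 2.4847
    (9,7) via x @ 3.5199  # hit
  → r_1 = 3.5199
beam 2: φ=0°, α=30°
  direction (0.8660, 0.5000); cell (5,8); t to first gridline: x 0.4619, y 1.1600 (then +1.1547 / +2.0000)
    (6,8) via x @ 0.4619
    (6,9) via y @ 1.1600  # hit
  → r_2 = 1.1600
beam 3: φ=45°, α=75°
  direction (0.2588, 0.9659); cell (5,8); t to first gridline: x 1.5455, y 0.6005 (then +3.8637 / +1.0353)
    (5,9) via y @ 0.6005  # hit
  → r_3 = 0.6005

ranges = [3.5199, 1.1600, 0.6005]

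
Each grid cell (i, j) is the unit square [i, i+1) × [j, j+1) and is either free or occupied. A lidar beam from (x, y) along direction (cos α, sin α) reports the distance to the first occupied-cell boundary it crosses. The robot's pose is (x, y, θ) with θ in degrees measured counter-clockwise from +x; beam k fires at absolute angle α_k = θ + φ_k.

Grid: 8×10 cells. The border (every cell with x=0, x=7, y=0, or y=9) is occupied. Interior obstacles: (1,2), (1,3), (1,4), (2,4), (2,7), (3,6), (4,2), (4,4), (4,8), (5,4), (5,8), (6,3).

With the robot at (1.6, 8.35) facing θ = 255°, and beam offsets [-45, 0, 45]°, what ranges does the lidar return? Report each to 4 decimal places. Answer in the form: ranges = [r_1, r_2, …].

ranges = [0.6928, 2.3182, 0.8000]

beam 1: φ=-45°, α=210°
  cosα=-0.8660 sinα=-0.5000 | (1,8) | tMaxX 0.6928 tMaxY 0.7000 | tΔX 1.1547 tΔY 2.0000
    t=0.6928 [x] (0,8) — stop
  → r_1 = 0.6928
beam 2: φ=0°, α=255°
  cosα=-0.2588 sinα=-0.9659 | (1,8) | tMaxX 2.3182 tMaxY 0.3623 | tΔX 3.8637 tΔY 1.0353
    t=0.3623 [y] (1,7)
    t=1.3976 [y] (1,6)
    t=2.3182 [x] (0,6) — stop
  → r_2 = 2.3182
beam 3: φ=45°, α=300°
  cosα=0.5000 sinα=-0.8660 | (1,8) | tMaxX 0.8000 tMaxY 0.4041 | tΔX 2.0000 tΔY 1.1547
    t=0.4041 [y] (1,7)
    t=0.8000 [x] (2,7) — stop
  → r_3 = 0.8000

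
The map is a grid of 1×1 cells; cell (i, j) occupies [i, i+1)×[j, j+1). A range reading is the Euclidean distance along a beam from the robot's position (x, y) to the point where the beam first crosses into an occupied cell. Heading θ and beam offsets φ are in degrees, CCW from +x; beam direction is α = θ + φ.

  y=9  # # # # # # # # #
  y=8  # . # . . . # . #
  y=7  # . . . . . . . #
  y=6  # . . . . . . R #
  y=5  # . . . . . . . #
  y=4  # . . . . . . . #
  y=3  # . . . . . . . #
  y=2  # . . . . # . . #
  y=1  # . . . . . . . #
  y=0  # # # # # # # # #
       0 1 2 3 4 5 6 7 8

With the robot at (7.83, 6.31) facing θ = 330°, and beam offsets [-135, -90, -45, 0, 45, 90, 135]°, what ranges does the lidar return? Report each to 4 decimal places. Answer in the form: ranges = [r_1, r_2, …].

ranges = [7.0709, 3.8221, 0.6568, 0.1963, 0.1760, 0.3400, 2.7849]

beam 1: φ=-135°, α=195°
  cosα=-0.9659 sinα=-0.2588 | (7,6) | tMaxX 0.8593 tMaxY 1.1977 | tΔX 1.0353 tΔY 3.8637
    t=0.8593 [x] (6,6)
    t=1.1977 [y] (6,5)
    t=1.8946 [x] (5,5)
    t=2.9298 [x] (4,5)
    t=3.9651 [x] (3,5)
    t=5.0004 [x] (2,5)
    t=5.0615 [y] (2,4)
    t=6.0357 [x] (1,4)
    t=7.0709 [x] (0,4) — stop
  → r_1 = 7.0709
beam 2: φ=-90°, α=240°
  cosα=-0.5000 sinα=-0.8660 | (7,6) | tMaxX 1.6600 tMaxY 0.3580 | tΔX 2.0000 tΔY 1.1547
    t=0.3580 [y] (7,5)
    t=1.5127 [y] (7,4)
    t=1.6600 [x] (6,4)
    t=2.6674 [y] (6,3)
    t=3.6600 [x] (5,3)
    t=3.8221 [y] (5,2) — stop
  → r_2 = 3.8221
beam 3: φ=-45°, α=285°
  cosα=0.2588 sinα=-0.9659 | (7,6) | tMaxX 0.6568 tMaxY 0.3209 | tΔX 3.8637 tΔY 1.0353
    t=0.3209 [y] (7,5)
    t=0.6568 [x] (8,5) — stop
  → r_3 = 0.6568
beam 4: φ=0°, α=330°
  cosα=0.8660 sinα=-0.5000 | (7,6) | tMaxX 0.1963 tMaxY 0.6200 | tΔX 1.1547 tΔY 2.0000
    t=0.1963 [x] (8,6) — stop
  → r_4 = 0.1963
beam 5: φ=45°, α=15°
  cosα=0.9659 sinα=0.2588 | (7,6) | tMaxX 0.1760 tMaxY 2.6660 | tΔX 1.0353 tΔY 3.8637
    t=0.1760 [x] (8,6) — stop
  → r_5 = 0.1760
beam 6: φ=90°, α=60°
  cosα=0.5000 sinα=0.8660 | (7,6) | tMaxX 0.3400 tMaxY 0.7967 | tΔX 2.0000 tΔY 1.1547
    t=0.3400 [x] (8,6) — stop
  → r_6 = 0.3400
beam 7: φ=135°, α=105°
  cosα=-0.2588 sinα=0.9659 | (7,6) | tMaxX 3.2069 tMaxY 0.7143 | tΔX 3.8637 tΔY 1.0353
    t=0.7143 [y] (7,7)
    t=1.7496 [y] (7,8)
    t=2.7849 [y] (7,9) — stop
  → r_7 = 2.7849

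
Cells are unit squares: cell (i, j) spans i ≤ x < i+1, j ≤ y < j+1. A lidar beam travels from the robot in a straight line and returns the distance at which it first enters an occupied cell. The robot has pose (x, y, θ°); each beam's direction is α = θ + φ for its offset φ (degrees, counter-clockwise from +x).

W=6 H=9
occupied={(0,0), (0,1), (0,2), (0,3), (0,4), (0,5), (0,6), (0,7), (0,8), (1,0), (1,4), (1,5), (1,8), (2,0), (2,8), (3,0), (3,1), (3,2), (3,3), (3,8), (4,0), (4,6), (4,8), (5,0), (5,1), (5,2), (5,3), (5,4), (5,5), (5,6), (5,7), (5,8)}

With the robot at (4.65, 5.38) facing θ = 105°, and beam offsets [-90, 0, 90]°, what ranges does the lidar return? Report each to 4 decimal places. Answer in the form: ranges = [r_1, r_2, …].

ranges = [0.3623, 0.6419, 2.7435]

beam 1: φ=-90°, α=15°
  cosα=0.9659 sinα=0.2588 | (4,5) | tMaxX 0.3623 tMaxY 2.3955 | tΔX 1.0353 tΔY 3.8637
    t=0.3623 [x] (5,5) — stop
  → r_1 = 0.3623
beam 2: φ=0°, α=105°
  cosα=-0.2588 sinα=0.9659 | (4,5) | tMaxX 2.5114 tMaxY 0.6419 | tΔX 3.8637 tΔY 1.0353
    t=0.6419 [y] (4,6) — stop
  → r_2 = 0.6419
beam 3: φ=90°, α=195°
  cosα=-0.9659 sinα=-0.2588 | (4,5) | tMaxX 0.6729 tMaxY 1.4682 | tΔX 1.0353 tΔY 3.8637
    t=0.6729 [x] (3,5)
    t=1.4682 [y] (3,4)
    t=1.7082 [x] (2,4)
    t=2.7435 [x] (1,4) — stop
  → r_3 = 2.7435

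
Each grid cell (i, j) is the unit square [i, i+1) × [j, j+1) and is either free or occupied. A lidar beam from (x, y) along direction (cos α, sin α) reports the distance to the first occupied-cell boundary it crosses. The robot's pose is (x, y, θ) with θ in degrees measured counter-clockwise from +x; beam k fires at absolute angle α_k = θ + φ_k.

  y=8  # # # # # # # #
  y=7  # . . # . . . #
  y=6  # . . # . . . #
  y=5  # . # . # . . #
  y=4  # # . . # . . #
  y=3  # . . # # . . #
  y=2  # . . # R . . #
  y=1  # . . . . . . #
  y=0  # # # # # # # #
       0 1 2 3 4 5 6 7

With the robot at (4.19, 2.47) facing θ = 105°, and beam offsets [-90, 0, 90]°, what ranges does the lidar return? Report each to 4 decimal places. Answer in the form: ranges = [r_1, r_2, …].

ranges = [2.9091, 0.5487, 0.1967]

beam 1: φ=-90°, α=15°
  dir = (cos 15°, sin 15°) = (0.9659, 0.2588); from cell (4,2)
  next x-line at t=0.8386, next y-line at t=2.0478; Δt_x=1.0353, Δt_y=3.8637
    x: enter (5,2) at t=0.8386
    x: enter (6,2) at t=1.8738
    y: enter (6,3) at t=2.0478
    x: enter (7,3) at t=2.9091 ← occupied
  → r_1 = 2.9091
beam 2: φ=0°, α=105°
  dir = (cos 105°, sin 105°) = (-0.2588, 0.9659); from cell (4,2)
  next x-line at t=0.7341, next y-line at t=0.5487; Δt_x=3.8637, Δt_y=1.0353
    y: enter (4,3) at t=0.5487 ← occupied
  → r_2 = 0.5487
beam 3: φ=90°, α=195°
  dir = (cos 195°, sin 195°) = (-0.9659, -0.2588); from cell (4,2)
  next x-line at t=0.1967, next y-line at t=1.8159; Δt_x=1.0353, Δt_y=3.8637
    x: enter (3,2) at t=0.1967 ← occupied
  → r_3 = 0.1967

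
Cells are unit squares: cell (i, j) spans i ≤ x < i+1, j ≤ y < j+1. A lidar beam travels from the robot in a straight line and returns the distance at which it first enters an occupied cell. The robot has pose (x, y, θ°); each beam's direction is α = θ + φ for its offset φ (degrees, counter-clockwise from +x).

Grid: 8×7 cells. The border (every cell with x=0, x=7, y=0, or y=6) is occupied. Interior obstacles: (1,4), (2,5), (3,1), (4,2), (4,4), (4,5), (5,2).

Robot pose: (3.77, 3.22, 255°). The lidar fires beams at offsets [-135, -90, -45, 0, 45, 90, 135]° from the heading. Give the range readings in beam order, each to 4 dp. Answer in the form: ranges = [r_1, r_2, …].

ranges = [2.0554, 2.8677, 3.1985, 1.2630, 0.4600, 0.8500, 3.7297]

beam 1: φ=-135°, α=120°
  cosα=-0.5000 sinα=0.8660 | (3,3) | tMaxX 1.5400 tMaxY 0.9007 | tΔX 2.0000 tΔY 1.1547
    t=0.9007 [y] (3,4)
    t=1.5400 [x] (2,4)
    t=2.0554 [y] (2,5) — stop
  → r_1 = 2.0554
beam 2: φ=-90°, α=165°
  cosα=-0.9659 sinα=0.2588 | (3,3) | tMaxX 0.7972 tMaxY 3.0137 | tΔX 1.0353 tΔY 3.8637
    t=0.7972 [x] (2,3)
    t=1.8324 [x] (1,3)
    t=2.8677 [x] (0,3) — stop
  → r_2 = 2.8677
beam 3: φ=-45°, α=210°
  cosα=-0.8660 sinα=-0.5000 | (3,3) | tMaxX 0.8891 tMaxY 0.4400 | tΔX 1.1547 tΔY 2.0000
    t=0.4400 [y] (3,2)
    t=0.8891 [x] (2,2)
    t=2.0438 [x] (1,2)
    t=2.4400 [y] (1,1)
    t=3.1985 [x] (0,1) — stop
  → r_3 = 3.1985
beam 4: φ=0°, α=255°
  cosα=-0.2588 sinα=-0.9659 | (3,3) | tMaxX 2.9751 tMaxY 0.2278 | tΔX 3.8637 tΔY 1.0353
    t=0.2278 [y] (3,2)
    t=1.2630 [y] (3,1) — stop
  → r_4 = 1.2630
beam 5: φ=45°, α=300°
  cosα=0.5000 sinα=-0.8660 | (3,3) | tMaxX 0.4600 tMaxY 0.2540 | tΔX 2.0000 tΔY 1.1547
    t=0.2540 [y] (3,2)
    t=0.4600 [x] (4,2) — stop
  → r_5 = 0.4600
beam 6: φ=90°, α=345°
  cosα=0.9659 sinα=-0.2588 | (3,3) | tMaxX 0.2381 tMaxY 0.8500 | tΔX 1.0353 tΔY 3.8637
    t=0.2381 [x] (4,3)
    t=0.8500 [y] (4,2) — stop
  → r_6 = 0.8500
beam 7: φ=135°, α=30°
  cosα=0.8660 sinα=0.5000 | (3,3) | tMaxX 0.2656 tMaxY 1.5600 | tΔX 1.1547 tΔY 2.0000
    t=0.2656 [x] (4,3)
    t=1.4203 [x] (5,3)
    t=1.5600 [y] (5,4)
    t=2.5750 [x] (6,4)
    t=3.5600 [y] (6,5)
    t=3.7297 [x] (7,5) — stop
  → r_7 = 3.7297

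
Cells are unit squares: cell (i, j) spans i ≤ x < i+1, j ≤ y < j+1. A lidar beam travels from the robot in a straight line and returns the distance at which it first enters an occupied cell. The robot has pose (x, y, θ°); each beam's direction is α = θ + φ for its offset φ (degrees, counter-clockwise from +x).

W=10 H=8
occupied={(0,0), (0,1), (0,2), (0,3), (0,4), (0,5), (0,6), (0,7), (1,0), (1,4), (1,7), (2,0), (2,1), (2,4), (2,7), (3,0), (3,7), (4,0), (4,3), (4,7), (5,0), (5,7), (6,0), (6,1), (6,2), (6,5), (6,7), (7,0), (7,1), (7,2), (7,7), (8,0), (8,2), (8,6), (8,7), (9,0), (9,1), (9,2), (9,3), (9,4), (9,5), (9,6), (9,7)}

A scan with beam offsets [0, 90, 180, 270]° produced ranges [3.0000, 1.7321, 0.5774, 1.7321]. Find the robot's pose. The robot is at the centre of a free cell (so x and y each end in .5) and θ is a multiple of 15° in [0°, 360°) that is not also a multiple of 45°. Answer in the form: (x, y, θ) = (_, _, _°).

Candidates: 37 free-cell centres × 16 headings = 592 poses. Raycast each; keep the one whose scan matches to 4 dp.
  (3.5, 2.5, 330°): beam 1 = 2.8868 ≠ 3.0000 ✗
  (8.5, 3.5, 105°): beam 1 = 3.6235 ≠ 3.0000 ✗
  (7.5, 5.5, 120°): beam 1 = 1.7321 ≠ 3.0000 ✗
  (6.5, 4.5, 300°): beam 1 = 1.7321 ≠ 3.0000 ✗
  …
  (5.5, 5.5, 150°): r_1=3.0000, r_2=1.7321, r_3=0.5774, r_4=1.7321 — all match ✓
Unique over the lattice → pose = (5.5, 5.5, 150°).

(x, y, θ) = (5.5, 5.5, 150°)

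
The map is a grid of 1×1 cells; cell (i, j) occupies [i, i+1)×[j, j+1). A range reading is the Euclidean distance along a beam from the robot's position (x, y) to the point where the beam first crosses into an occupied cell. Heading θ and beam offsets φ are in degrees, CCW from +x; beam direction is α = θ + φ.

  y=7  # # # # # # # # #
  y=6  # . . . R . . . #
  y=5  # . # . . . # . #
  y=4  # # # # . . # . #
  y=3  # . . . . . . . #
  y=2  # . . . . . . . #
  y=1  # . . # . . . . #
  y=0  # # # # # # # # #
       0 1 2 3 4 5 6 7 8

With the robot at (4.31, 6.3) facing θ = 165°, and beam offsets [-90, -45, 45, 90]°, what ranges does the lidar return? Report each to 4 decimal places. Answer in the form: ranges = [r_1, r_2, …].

ranges = [0.7247, 0.8083, 1.5127, 1.3459]

beam 1: φ=-90°, α=75°
  dir = (cos 75°, sin 75°) = (0.2588, 0.9659); from cell (4,6)
  next x-line at t=2.6660, next y-line at t=0.7247; Δt_x=3.8637, Δt_y=1.0353
    y: enter (4,7) at t=0.7247 ← occupied
  → r_1 = 0.7247
beam 2: φ=-45°, α=120°
  dir = (cos 120°, sin 120°) = (-0.5000, 0.8660); from cell (4,6)
  next x-line at t=0.6200, next y-line at t=0.8083; Δt_x=2.0000, Δt_y=1.1547
    x: enter (3,6) at t=0.6200
    y: enter (3,7) at t=0.8083 ← occupied
  → r_2 = 0.8083
beam 3: φ=45°, α=210°
  dir = (cos 210°, sin 210°) = (-0.8660, -0.5000); from cell (4,6)
  next x-line at t=0.3580, next y-line at t=0.6000; Δt_x=1.1547, Δt_y=2.0000
    x: enter (3,6) at t=0.3580
    y: enter (3,5) at t=0.6000
    x: enter (2,5) at t=1.5127 ← occupied
  → r_3 = 1.5127
beam 4: φ=90°, α=255°
  dir = (cos 255°, sin 255°) = (-0.2588, -0.9659); from cell (4,6)
  next x-line at t=1.1977, next y-line at t=0.3106; Δt_x=3.8637, Δt_y=1.0353
    y: enter (4,5) at t=0.3106
    x: enter (3,5) at t=1.1977
    y: enter (3,4) at t=1.3459 ← occupied
  → r_4 = 1.3459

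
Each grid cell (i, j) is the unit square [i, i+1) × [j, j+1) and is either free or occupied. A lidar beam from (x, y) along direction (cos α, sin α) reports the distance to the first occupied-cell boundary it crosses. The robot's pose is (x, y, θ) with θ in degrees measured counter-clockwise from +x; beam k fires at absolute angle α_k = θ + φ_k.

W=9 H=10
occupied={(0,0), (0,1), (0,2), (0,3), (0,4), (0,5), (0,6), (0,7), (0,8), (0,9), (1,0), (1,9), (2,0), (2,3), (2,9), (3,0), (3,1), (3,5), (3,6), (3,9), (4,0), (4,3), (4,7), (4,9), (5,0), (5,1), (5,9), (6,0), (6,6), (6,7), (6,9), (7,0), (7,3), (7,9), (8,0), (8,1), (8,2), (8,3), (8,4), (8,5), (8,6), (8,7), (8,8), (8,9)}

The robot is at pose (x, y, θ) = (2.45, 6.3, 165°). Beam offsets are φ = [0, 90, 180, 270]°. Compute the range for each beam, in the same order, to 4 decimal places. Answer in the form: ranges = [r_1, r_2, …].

beam 1: φ=0°, α=165°
  dir = (cos 165°, sin 165°) = (-0.9659, 0.2588); from cell (2,6)
  next x-line at t=0.4659, next y-line at t=2.7046; Δt_x=1.0353, Δt_y=3.8637
    x: enter (1,6) at t=0.4659
    x: enter (0,6) at t=1.5012 ← occupied
  → r_1 = 1.5012
beam 2: φ=90°, α=255°
  dir = (cos 255°, sin 255°) = (-0.2588, -0.9659); from cell (2,6)
  next x-line at t=1.7387, next y-line at t=0.3106; Δt_x=3.8637, Δt_y=1.0353
    y: enter (2,5) at t=0.3106
    y: enter (2,4) at t=1.3459
    x: enter (1,4) at t=1.7387
    y: enter (1,3) at t=2.3811
    y: enter (1,2) at t=3.4164
    y: enter (1,1) at t=4.4517
    y: enter (1,0) at t=5.4870 ← occupied
  → r_2 = 5.4870
beam 3: φ=180°, α=345°
  dir = (cos 345°, sin 345°) = (0.9659, -0.2588); from cell (2,6)
  next x-line at t=0.5694, next y-line at t=1.1591; Δt_x=1.0353, Δt_y=3.8637
    x: enter (3,6) at t=0.5694 ← occupied
  → r_3 = 0.5694
beam 4: φ=270°, α=75°
  dir = (cos 75°, sin 75°) = (0.2588, 0.9659); from cell (2,6)
  next x-line at t=2.1250, next y-line at t=0.7247; Δt_x=3.8637, Δt_y=1.0353
    y: enter (2,7) at t=0.7247
    y: enter (2,8) at t=1.7600
    x: enter (3,8) at t=2.1250
    y: enter (3,9) at t=2.7952 ← occupied
  → r_4 = 2.7952

ranges = [1.5012, 5.4870, 0.5694, 2.7952]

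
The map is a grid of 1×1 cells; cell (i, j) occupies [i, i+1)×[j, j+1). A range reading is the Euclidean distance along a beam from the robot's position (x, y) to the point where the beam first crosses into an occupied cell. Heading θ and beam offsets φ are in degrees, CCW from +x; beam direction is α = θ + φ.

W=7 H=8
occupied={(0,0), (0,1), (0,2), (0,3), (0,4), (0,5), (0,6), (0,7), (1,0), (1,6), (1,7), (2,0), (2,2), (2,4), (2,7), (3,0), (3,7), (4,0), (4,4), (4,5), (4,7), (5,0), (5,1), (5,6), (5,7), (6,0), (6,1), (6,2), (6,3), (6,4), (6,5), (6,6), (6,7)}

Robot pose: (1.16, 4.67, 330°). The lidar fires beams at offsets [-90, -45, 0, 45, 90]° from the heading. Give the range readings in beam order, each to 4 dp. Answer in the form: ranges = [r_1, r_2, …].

beam 1: φ=-90°, α=240°
  cosα=-0.5000 sinα=-0.8660 | (1,4) | tMaxX 0.3200 tMaxY 0.7736 | tΔX 2.0000 tΔY 1.1547
    t=0.3200 [x] (0,4) — stop
  → r_1 = 0.3200
beam 2: φ=-45°, α=285°
  cosα=0.2588 sinα=-0.9659 | (1,4) | tMaxX 3.2455 tMaxY 0.6936 | tΔX 3.8637 tΔY 1.0353
    t=0.6936 [y] (1,3)
    t=1.7289 [y] (1,2)
    t=2.7642 [y] (1,1)
    t=3.2455 [x] (2,1)
    t=3.7995 [y] (2,0) — stop
  → r_2 = 3.7995
beam 3: φ=0°, α=330°
  cosα=0.8660 sinα=-0.5000 | (1,4) | tMaxX 0.9699 tMaxY 1.3400 | tΔX 1.1547 tΔY 2.0000
    t=0.9699 [x] (2,4) — stop
  → r_3 = 0.9699
beam 4: φ=45°, α=15°
  cosα=0.9659 sinα=0.2588 | (1,4) | tMaxX 0.8696 tMaxY 1.2750 | tΔX 1.0353 tΔY 3.8637
    t=0.8696 [x] (2,4) — stop
  → r_4 = 0.8696
beam 5: φ=90°, α=60°
  cosα=0.5000 sinα=0.8660 | (1,4) | tMaxX 1.6800 tMaxY 0.3811 | tΔX 2.0000 tΔY 1.1547
    t=0.3811 [y] (1,5)
    t=1.5358 [y] (1,6) — stop
  → r_5 = 1.5358

ranges = [0.3200, 3.7995, 0.9699, 0.8696, 1.5358]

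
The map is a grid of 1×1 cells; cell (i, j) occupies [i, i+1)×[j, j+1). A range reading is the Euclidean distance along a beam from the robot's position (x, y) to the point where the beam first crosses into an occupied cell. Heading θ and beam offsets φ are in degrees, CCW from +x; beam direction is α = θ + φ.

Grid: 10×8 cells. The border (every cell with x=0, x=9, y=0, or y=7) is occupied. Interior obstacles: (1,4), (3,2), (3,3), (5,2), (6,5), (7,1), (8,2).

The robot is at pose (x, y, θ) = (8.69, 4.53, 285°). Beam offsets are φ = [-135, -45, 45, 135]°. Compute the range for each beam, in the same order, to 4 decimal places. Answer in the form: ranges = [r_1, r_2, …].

ranges = [1.9514, 2.9214, 0.3580, 0.6200]

beam 1: φ=-135°, α=150°
  dir = (cos 150°, sin 150°) = (-0.8660, 0.5000); from cell (8,4)
  next x-line at t=0.7967, next y-line at t=0.9400; Δt_x=1.1547, Δt_y=2.0000
    x: enter (7,4) at t=0.7967
    y: enter (7,5) at t=0.9400
    x: enter (6,5) at t=1.9514 ← occupied
  → r_1 = 1.9514
beam 2: φ=-45°, α=240°
  dir = (cos 240°, sin 240°) = (-0.5000, -0.8660); from cell (8,4)
  next x-line at t=1.3800, next y-line at t=0.6120; Δt_x=2.0000, Δt_y=1.1547
    y: enter (8,3) at t=0.6120
    x: enter (7,3) at t=1.3800
    y: enter (7,2) at t=1.7667
    y: enter (7,1) at t=2.9214 ← occupied
  → r_2 = 2.9214
beam 3: φ=45°, α=330°
  dir = (cos 330°, sin 330°) = (0.8660, -0.5000); from cell (8,4)
  next x-line at t=0.3580, next y-line at t=1.0600; Δt_x=1.1547, Δt_y=2.0000
    x: enter (9,4) at t=0.3580 ← occupied
  → r_3 = 0.3580
beam 4: φ=135°, α=60°
  dir = (cos 60°, sin 60°) = (0.5000, 0.8660); from cell (8,4)
  next x-line at t=0.6200, next y-line at t=0.5427; Δt_x=2.0000, Δt_y=1.1547
    y: enter (8,5) at t=0.5427
    x: enter (9,5) at t=0.6200 ← occupied
  → r_4 = 0.6200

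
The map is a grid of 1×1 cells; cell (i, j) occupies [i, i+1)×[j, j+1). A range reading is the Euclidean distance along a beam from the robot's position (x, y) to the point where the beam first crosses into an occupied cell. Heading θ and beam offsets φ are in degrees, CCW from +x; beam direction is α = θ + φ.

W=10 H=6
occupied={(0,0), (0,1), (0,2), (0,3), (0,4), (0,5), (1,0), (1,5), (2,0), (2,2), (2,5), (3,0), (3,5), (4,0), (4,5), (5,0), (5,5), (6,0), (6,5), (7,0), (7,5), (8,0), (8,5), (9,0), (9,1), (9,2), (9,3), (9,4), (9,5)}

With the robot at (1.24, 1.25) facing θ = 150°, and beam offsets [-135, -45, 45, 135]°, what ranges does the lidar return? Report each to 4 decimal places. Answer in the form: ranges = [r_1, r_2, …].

ranges = [8.0337, 0.9273, 0.2485, 0.2588]

beam 1: φ=-135°, α=15°
  direction (0.9659, 0.2588); cell (1,1); t to first gridline: x 0.7868, y 2.8978 (then +1.0353 / +3.8637)
    (2,1) via x @ 0.7868
    (3,1) via x @ 1.8221
    (4,1) via x @ 2.8574
    (4,2) via y @ 2.8978
    (5,2) via x @ 3.8926
    (6,2) via x @ 4.9279
    (7,2) via x @ 5.9632
    (7,3) via y @ 6.7615
    (8,3) via x @ 6.9985
    (9,3) via x @ 8.0337  # hit
  → r_1 = 8.0337
beam 2: φ=-45°, α=105°
  direction (-0.2588, 0.9659); cell (1,1); t to first gridline: x 0.9273, y 0.7765 (then +3.8637 / +1.0353)
    (1,2) via y @ 0.7765
    (0,2) via x @ 0.9273  # hit
  → r_2 = 0.9273
beam 3: φ=45°, α=195°
  direction (-0.9659, -0.2588); cell (1,1); t to first gridline: x 0.2485, y 0.9659 (then +1.0353 / +3.8637)
    (0,1) via x @ 0.2485  # hit
  → r_3 = 0.2485
beam 4: φ=135°, α=285°
  direction (0.2588, -0.9659); cell (1,1); t to first gridline: x 2.9364, y 0.2588 (then +3.8637 / +1.0353)
    (1,0) via y @ 0.2588  # hit
  → r_4 = 0.2588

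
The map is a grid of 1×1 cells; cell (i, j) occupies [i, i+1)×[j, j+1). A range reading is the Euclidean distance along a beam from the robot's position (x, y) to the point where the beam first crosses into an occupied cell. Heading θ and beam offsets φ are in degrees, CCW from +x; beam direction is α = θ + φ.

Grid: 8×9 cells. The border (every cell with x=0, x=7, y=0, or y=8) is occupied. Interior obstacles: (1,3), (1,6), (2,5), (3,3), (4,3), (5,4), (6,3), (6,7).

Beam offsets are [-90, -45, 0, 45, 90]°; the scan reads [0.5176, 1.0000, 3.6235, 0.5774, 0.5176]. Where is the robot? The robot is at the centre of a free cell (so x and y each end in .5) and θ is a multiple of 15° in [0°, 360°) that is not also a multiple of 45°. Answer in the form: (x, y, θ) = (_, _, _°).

(x, y, θ) = (6.5, 4.5, 105°)

Enumerate (i+0.5, j+0.5, θ) over the 34 free cells and 16 admissible headings. For each, cast all 5 beams and compare to the given ranges.
  (2.5, 7.5, 75°): beam 1 = 4.6587 ≠ 0.5176 ✗
  (3.5, 4.5, 300°): beam 1 = 1.7321 ≠ 0.5176 ✗
  (2.5, 6.5, 150°): beam 1 = 1.7321 ≠ 0.5176 ✗
  …
  (6.5, 4.5, 105°): r_1=0.5176, r_2=1.0000, r_3=3.6235, r_4=0.5774, r_5=0.5176 — all match ✓
Only this pose fits every beam.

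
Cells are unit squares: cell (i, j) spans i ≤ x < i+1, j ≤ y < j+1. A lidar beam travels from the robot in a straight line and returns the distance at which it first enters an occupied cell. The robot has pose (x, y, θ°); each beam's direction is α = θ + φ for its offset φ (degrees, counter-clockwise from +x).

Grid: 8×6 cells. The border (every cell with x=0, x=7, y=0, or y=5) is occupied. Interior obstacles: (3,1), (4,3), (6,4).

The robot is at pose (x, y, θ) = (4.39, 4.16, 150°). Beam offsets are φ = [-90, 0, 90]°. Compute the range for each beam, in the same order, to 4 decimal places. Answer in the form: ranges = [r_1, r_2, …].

beam 1: φ=-90°, α=60°
  dir = (cos 60°, sin 60°) = (0.5000, 0.8660); from cell (4,4)
  next x-line at t=1.2200, next y-line at t=0.9699; Δt_x=2.0000, Δt_y=1.1547
    y: enter (4,5) at t=0.9699 ← occupied
  → r_1 = 0.9699
beam 2: φ=0°, α=150°
  dir = (cos 150°, sin 150°) = (-0.8660, 0.5000); from cell (4,4)
  next x-line at t=0.4503, next y-line at t=1.6800; Δt_x=1.1547, Δt_y=2.0000
    x: enter (3,4) at t=0.4503
    x: enter (2,4) at t=1.6050
    y: enter (2,5) at t=1.6800 ← occupied
  → r_2 = 1.6800
beam 3: φ=90°, α=240°
  dir = (cos 240°, sin 240°) = (-0.5000, -0.8660); from cell (4,4)
  next x-line at t=0.7800, next y-line at t=0.1848; Δt_x=2.0000, Δt_y=1.1547
    y: enter (4,3) at t=0.1848 ← occupied
  → r_3 = 0.1848

ranges = [0.9699, 1.6800, 0.1848]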